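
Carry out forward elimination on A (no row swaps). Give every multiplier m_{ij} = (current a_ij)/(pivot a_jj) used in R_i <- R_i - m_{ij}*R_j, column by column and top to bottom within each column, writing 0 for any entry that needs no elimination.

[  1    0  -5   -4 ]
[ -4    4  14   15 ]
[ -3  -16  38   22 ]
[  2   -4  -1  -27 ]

Forward elimination:
R2 <- R2 - (-4)*R1:  [  0   4  -6  -1 ]
R3 <- R3 - (-3)*R1:  [   0  -16   23   10 ]
R4 <- R4 - (2)*R1:  [   0   -4    9  -19 ]
R3 <- R3 - (-4)*R2:  [  0   0  -1   6 ]
R4 <- R4 - (-1)*R2:  [   0    0    3  -20 ]
R4 <- R4 - (-3)*R3:  [  0   0   0  -2 ]
Multipliers (in order of application): m_{21} = -4, m_{31} = -3, m_{41} = 2, m_{32} = -4, m_{42} = -1, m_{43} = -3

multipliers: -4, -3, 2, -4, -1, -3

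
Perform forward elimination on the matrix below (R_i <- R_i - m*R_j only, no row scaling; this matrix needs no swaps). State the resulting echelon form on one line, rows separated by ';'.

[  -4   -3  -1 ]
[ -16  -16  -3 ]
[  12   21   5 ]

Forward elimination:
R2 <- R2 - (4)*R1:  [  0  -4   1 ]
R3 <- R3 - (-3)*R1:  [  0  12   2 ]
R3 <- R3 - (-3)*R2:  [ 0  0  5 ]
Row echelon form:
[ -4  -3  -1 ]
[  0  -4   1 ]
[  0   0   5 ]

REF = [-4 -3 -1; 0 -4 1; 0 0 5]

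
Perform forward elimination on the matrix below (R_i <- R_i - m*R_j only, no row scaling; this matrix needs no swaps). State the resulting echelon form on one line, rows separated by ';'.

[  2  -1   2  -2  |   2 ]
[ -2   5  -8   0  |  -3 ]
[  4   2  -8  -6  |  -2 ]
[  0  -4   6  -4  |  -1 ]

Forward elimination:
R2 <- R2 - (-1)*R1:  [  0   4  -6  -2  -1 ]
R3 <- R3 - (2)*R1:  [   0    4  -12   -2   -6 ]
R3 <- R3 - (1)*R2:  [  0   0  -6   0  -5 ]
R4 <- R4 - (-1)*R2:  [  0   0   0  -6  -2 ]
Row echelon form:
[ 2  -1   2  -2  |   2 ]
[ 0   4  -6  -2  |  -1 ]
[ 0   0  -6   0  |  -5 ]
[ 0   0   0  -6  |  -2 ]

REF = [2 -1 2 -2 2; 0 4 -6 -2 -1; 0 0 -6 0 -5; 0 0 0 -6 -2]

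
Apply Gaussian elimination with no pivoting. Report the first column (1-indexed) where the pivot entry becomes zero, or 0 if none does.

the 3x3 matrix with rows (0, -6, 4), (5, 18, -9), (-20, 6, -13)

first zero-pivot column = 1

Naive forward elimination:
Pivot entry (1,1) is zero but row 2 has 5 in column 1 -> naive elimination stops; a row interchange (e.g. R1 <-> R2) would be required here.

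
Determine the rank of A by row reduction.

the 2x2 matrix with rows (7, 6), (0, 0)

Row reduction:
Row echelon form:
[ 7  6 ]
[ 0  0 ]
Nonzero rows / pivot columns: 1

rank(A) = 1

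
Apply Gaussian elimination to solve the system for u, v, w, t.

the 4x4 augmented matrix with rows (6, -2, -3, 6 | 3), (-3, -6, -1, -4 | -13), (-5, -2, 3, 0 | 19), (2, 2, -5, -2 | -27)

Forward elimination on [A|b]:
R2 <- R2 - (-1/2)*R1:  [     0     -7   -5/2     -1  -23/2 ]
R3 <- R3 - (-5/6)*R1:  [     0  -11/3    1/2      5   43/2 ]
R4 <- R4 - (1/3)*R1:  [   0  8/3   -4   -4  -28 ]
R3 <- R3 - (11/21)*R2:  [      0       0   38/21  116/21  578/21 ]
R4 <- R4 - (-8/21)*R2:  [       0        0  -104/21   -92/21  -680/21 ]
R4 <- R4 - (-52/19)*R3:  [      0       0       0  204/19  816/19 ]
Row echelon form:
[ 6  -2     -3       6  |       3 ]
[ 0  -7   -5/2      -1  |   -23/2 ]
[ 0   0  38/21  116/21  |  578/21 ]
[ 0   0      0  204/19  |  816/19 ]
Back-substitution:
t = (816/19) / (204/19) = 4
w = (578/21 - (116/21)*(4)) / (38/21) = 3
v = (-23/2 - (-5/2)*(3) - (-1)*(4)) / -7 = 0
u = (3 - (-2)*(0) - (-3)*(3) - (6)*(4)) / 6 = -2

(-2, 0, 3, 4)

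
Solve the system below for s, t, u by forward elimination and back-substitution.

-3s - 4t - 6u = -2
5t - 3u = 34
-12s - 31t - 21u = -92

(0, 5, -3)

Forward elimination on [A|b]:
R3 <- R3 - (4)*R1:  [   0  -15    3  -84 ]
R3 <- R3 - (-3)*R2:  [  0   0  -6  18 ]
Row echelon form:
[ -3  -4  -6  |  -2 ]
[  0   5  -3  |  34 ]
[  0   0  -6  |  18 ]
Back-substitution:
u = (18) / -6 = -3
t = (34 - (-3)*(-3)) / 5 = 5
s = (-2 - (-4)*(5) - (-6)*(-3)) / -3 = 0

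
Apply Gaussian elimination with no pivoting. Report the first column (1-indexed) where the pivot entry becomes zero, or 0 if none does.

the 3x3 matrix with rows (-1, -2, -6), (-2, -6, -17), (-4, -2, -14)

Naive forward elimination:
R2 <- R2 - (2)*R1:  [  0  -2  -5 ]
R3 <- R3 - (4)*R1:  [  0   6  10 ]
R3 <- R3 - (-3)*R2:  [  0   0  -5 ]
All pivots nonzero; naive elimination completes without hitting a zero pivot.

first zero-pivot column = 0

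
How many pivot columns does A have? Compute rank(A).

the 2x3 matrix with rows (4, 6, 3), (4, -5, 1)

rank(A) = 2

Row reduction:
R2 <- R2 - (1)*R1:  [   0  -11   -2 ]
Row echelon form:
[ 4    6   3 ]
[ 0  -11  -2 ]
Nonzero rows / pivot columns: 2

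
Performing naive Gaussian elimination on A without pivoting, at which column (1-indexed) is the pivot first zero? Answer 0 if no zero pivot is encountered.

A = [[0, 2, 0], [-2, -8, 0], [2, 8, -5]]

Naive forward elimination:
Pivot entry (1,1) is zero but row 2 has -2 in column 1 -> naive elimination stops; a row interchange (e.g. R1 <-> R2) would be required here.

first zero-pivot column = 1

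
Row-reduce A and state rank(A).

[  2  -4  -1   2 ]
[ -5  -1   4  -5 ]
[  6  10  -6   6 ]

rank(A) = 2

Row reduction:
R2 <- R2 - (-5/2)*R1:  [   0  -11  3/2    0 ]
R3 <- R3 - (3)*R1:  [  0  22  -3   0 ]
R3 <- R3 - (-2)*R2:  [ 0  0  0  0 ]
Row echelon form:
[ 2   -4   -1  2 ]
[ 0  -11  3/2  0 ]
[ 0    0    0  0 ]
Nonzero rows / pivot columns: 2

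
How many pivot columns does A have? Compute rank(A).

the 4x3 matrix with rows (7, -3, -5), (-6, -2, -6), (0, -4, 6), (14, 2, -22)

rank(A) = 3

Row reduction:
R2 <- R2 - (-6/7)*R1:  [     0  -32/7  -72/7 ]
R4 <- R4 - (2)*R1:  [   0    8  -12 ]
R3 <- R3 - (7/8)*R2:  [  0   0  15 ]
R4 <- R4 - (-7/4)*R2:  [   0    0  -30 ]
R4 <- R4 - (-2)*R3:  [ 0  0  0 ]
Row echelon form:
[ 7     -3     -5 ]
[ 0  -32/7  -72/7 ]
[ 0      0     15 ]
[ 0      0      0 ]
Nonzero rows / pivot columns: 3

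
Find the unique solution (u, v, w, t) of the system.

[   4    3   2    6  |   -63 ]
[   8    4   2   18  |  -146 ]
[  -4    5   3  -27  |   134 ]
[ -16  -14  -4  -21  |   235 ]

Forward elimination on [A|b]:
R2 <- R2 - (2)*R1:  [   0   -2   -2    6  -20 ]
R3 <- R3 - (-1)*R1:  [   0    8    5  -21   71 ]
R4 <- R4 - (-4)*R1:  [   0   -2    4    3  -17 ]
R3 <- R3 - (-4)*R2:  [  0   0  -3   3  -9 ]
R4 <- R4 - (1)*R2:  [  0   0   6  -3   3 ]
R4 <- R4 - (-2)*R3:  [   0    0    0    3  -15 ]
Row echelon form:
[ 4   3   2  6  |  -63 ]
[ 0  -2  -2  6  |  -20 ]
[ 0   0  -3  3  |   -9 ]
[ 0   0   0  3  |  -15 ]
Back-substitution:
t = (-15) / 3 = -5
w = (-9 - (3)*(-5)) / -3 = -2
v = (-20 - (-2)*(-2) - (6)*(-5)) / -2 = -3
u = (-63 - (3)*(-3) - (2)*(-2) - (6)*(-5)) / 4 = -5

(-5, -3, -2, -5)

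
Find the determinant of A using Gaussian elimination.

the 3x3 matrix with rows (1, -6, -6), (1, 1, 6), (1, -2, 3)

det(A) = 15

Forward elimination:
R2 <- R2 - (1)*R1:  [  0   7  12 ]
R3 <- R3 - (1)*R1:  [ 0  4  9 ]
R3 <- R3 - (4/7)*R2:  [    0     0  15/7 ]
Upper-triangular form:
[ 1  -6    -6 ]
[ 0   7    12 ]
[ 0   0  15/7 ]
det(A) = (-1)^0 * (1) * (7) * (15/7) = 15  (0 row swaps -> sign +1)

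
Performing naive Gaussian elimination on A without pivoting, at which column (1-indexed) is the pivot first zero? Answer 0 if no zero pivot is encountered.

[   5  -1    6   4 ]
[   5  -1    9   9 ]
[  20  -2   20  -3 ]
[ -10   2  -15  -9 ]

first zero-pivot column = 2

Naive forward elimination:
R2 <- R2 - (1)*R1:  [ 0  0  3  5 ]
R3 <- R3 - (4)*R1:  [   0    2   -4  -19 ]
R4 <- R4 - (-2)*R1:  [  0   0  -3  -1 ]
Matrix at this point:
[ 5  -1   6    4 ]
[ 0   0   3    5 ]
[ 0   2  -4  -19 ]
[ 0   0  -3   -1 ]
Pivot entry (2,2) is zero but row 3 has 2 in column 2 -> naive elimination stops; a row interchange (e.g. R2 <-> R3) would be required here.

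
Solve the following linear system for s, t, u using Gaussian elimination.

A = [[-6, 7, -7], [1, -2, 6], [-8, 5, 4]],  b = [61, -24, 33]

(-2, 5, -2)

Forward elimination on [A|b]:
R2 <- R2 - (-1/6)*R1:  [     0   -5/6   29/6  -83/6 ]
R3 <- R3 - (4/3)*R1:  [      0   -13/3    40/3  -145/3 ]
R3 <- R3 - (26/5)*R2:  [     0      0  -59/5  118/5 ]
Row echelon form:
[ -6     7     -7  |     61 ]
[  0  -5/6   29/6  |  -83/6 ]
[  0     0  -59/5  |  118/5 ]
Back-substitution:
u = (118/5) / (-59/5) = -2
t = (-83/6 - (29/6)*(-2)) / (-5/6) = 5
s = (61 - (7)*(5) - (-7)*(-2)) / -6 = -2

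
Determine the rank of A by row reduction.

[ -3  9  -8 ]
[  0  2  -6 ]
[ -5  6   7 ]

Row reduction:
R3 <- R3 - (5/3)*R1:  [    0    -9  61/3 ]
R3 <- R3 - (-9/2)*R2:  [     0      0  -20/3 ]
Row echelon form:
[ -3  9     -8 ]
[  0  2     -6 ]
[  0  0  -20/3 ]
Nonzero rows / pivot columns: 3

rank(A) = 3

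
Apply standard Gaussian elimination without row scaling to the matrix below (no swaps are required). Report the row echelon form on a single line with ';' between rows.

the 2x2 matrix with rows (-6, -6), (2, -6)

Forward elimination:
R2 <- R2 - (-1/3)*R1:  [  0  -8 ]
Row echelon form:
[ -6  -6 ]
[  0  -8 ]

REF = [-6 -6; 0 -8]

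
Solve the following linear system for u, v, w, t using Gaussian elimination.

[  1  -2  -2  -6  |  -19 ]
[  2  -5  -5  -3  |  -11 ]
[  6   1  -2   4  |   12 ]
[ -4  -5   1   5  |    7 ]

Forward elimination on [A|b]:
R2 <- R2 - (2)*R1:  [  0  -1  -1   9  27 ]
R3 <- R3 - (6)*R1:  [   0   13   10   40  126 ]
R4 <- R4 - (-4)*R1:  [   0  -13   -7  -19  -69 ]
R3 <- R3 - (-13)*R2:  [   0    0   -3  157  477 ]
R4 <- R4 - (13)*R2:  [    0     0     6  -136  -420 ]
R4 <- R4 - (-2)*R3:  [   0    0    0  178  534 ]
Row echelon form:
[ 1  -2  -2   -6  |  -19 ]
[ 0  -1  -1    9  |   27 ]
[ 0   0  -3  157  |  477 ]
[ 0   0   0  178  |  534 ]
Back-substitution:
t = (534) / 178 = 3
w = (477 - (157)*(3)) / -3 = -2
v = (27 - (-1)*(-2) - (9)*(3)) / -1 = 2
u = (-19 - (-2)*(2) - (-2)*(-2) - (-6)*(3)) / 1 = -1

(-1, 2, -2, 3)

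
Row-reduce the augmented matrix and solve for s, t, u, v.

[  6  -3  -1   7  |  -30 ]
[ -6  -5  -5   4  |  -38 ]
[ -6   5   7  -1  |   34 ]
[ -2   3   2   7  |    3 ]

(0, 5, 1, -2)

Forward elimination on [A|b]:
R2 <- R2 - (-1)*R1:  [   0   -8   -6   11  -68 ]
R3 <- R3 - (-1)*R1:  [ 0  2  6  6  4 ]
R4 <- R4 - (-1/3)*R1:  [    0     2   5/3  28/3    -7 ]
R3 <- R3 - (-1/4)*R2:  [    0     0   9/2  35/4   -13 ]
R4 <- R4 - (-1/4)*R2:  [      0       0     1/6  145/12     -24 ]
R4 <- R4 - (1/27)*R3:  [       0        0        0   635/54  -635/27 ]
Row echelon form:
[ 6  -3   -1       7  |      -30 ]
[ 0  -8   -6      11  |      -68 ]
[ 0   0  9/2    35/4  |      -13 ]
[ 0   0    0  635/54  |  -635/27 ]
Back-substitution:
v = (-635/27) / (635/54) = -2
u = (-13 - (35/4)*(-2)) / (9/2) = 1
t = (-68 - (-6)*(1) - (11)*(-2)) / -8 = 5
s = (-30 - (-3)*(5) - (-1)*(1) - (7)*(-2)) / 6 = 0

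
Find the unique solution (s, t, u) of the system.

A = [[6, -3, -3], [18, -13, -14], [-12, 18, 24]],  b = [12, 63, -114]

Forward elimination on [A|b]:
R2 <- R2 - (3)*R1:  [  0  -4  -5  27 ]
R3 <- R3 - (-2)*R1:  [   0   12   18  -90 ]
R3 <- R3 - (-3)*R2:  [  0   0   3  -9 ]
Row echelon form:
[ 6  -3  -3  |  12 ]
[ 0  -4  -5  |  27 ]
[ 0   0   3  |  -9 ]
Back-substitution:
u = (-9) / 3 = -3
t = (27 - (-5)*(-3)) / -4 = -3
s = (12 - (-3)*(-3) - (-3)*(-3)) / 6 = -1

(-1, -3, -3)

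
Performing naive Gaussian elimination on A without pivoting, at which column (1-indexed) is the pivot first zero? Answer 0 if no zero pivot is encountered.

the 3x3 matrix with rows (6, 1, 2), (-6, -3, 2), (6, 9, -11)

Naive forward elimination:
R2 <- R2 - (-1)*R1:  [  0  -2   4 ]
R3 <- R3 - (1)*R1:  [   0    8  -13 ]
R3 <- R3 - (-4)*R2:  [ 0  0  3 ]
All pivots nonzero; naive elimination completes without hitting a zero pivot.

first zero-pivot column = 0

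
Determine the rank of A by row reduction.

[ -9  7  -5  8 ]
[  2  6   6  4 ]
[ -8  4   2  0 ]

rank(A) = 3

Row reduction:
R2 <- R2 - (-2/9)*R1:  [    0  68/9  44/9  52/9 ]
R3 <- R3 - (8/9)*R1:  [     0  -20/9   58/9  -64/9 ]
R3 <- R3 - (-5/17)*R2:  [      0       0  134/17  -92/17 ]
Row echelon form:
[ -9     7      -5       8 ]
[  0  68/9    44/9    52/9 ]
[  0     0  134/17  -92/17 ]
Nonzero rows / pivot columns: 3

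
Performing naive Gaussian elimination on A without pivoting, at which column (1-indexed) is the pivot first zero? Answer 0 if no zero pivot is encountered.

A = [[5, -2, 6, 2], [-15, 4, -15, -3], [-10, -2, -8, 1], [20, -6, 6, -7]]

first zero-pivot column = 4

Naive forward elimination:
R2 <- R2 - (-3)*R1:  [  0  -2   3   3 ]
R3 <- R3 - (-2)*R1:  [  0  -6   4   5 ]
R4 <- R4 - (4)*R1:  [   0    2  -18  -15 ]
R3 <- R3 - (3)*R2:  [  0   0  -5  -4 ]
R4 <- R4 - (-1)*R2:  [   0    0  -15  -12 ]
R4 <- R4 - (3)*R3:  [ 0  0  0  0 ]
Matrix at this point:
[ 5  -2   6   2 ]
[ 0  -2   3   3 ]
[ 0   0  -5  -4 ]
[ 0   0   0   0 ]
Pivot entry (4,4) in the last row is zero and there are no rows below to swap with -> zero pivot in column 4 (A is singular).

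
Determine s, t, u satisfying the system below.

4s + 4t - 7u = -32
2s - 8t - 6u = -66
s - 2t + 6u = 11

Forward elimination on [A|b]:
R2 <- R2 - (1/2)*R1:  [    0   -10  -5/2   -50 ]
R3 <- R3 - (1/4)*R1:  [    0    -3  31/4    19 ]
R3 <- R3 - (3/10)*R2:  [    0     0  17/2    34 ]
Row echelon form:
[ 4    4    -7  |  -32 ]
[ 0  -10  -5/2  |  -50 ]
[ 0    0  17/2  |   34 ]
Back-substitution:
u = (34) / (17/2) = 4
t = (-50 - (-5/2)*(4)) / -10 = 4
s = (-32 - (4)*(4) - (-7)*(4)) / 4 = -5

(-5, 4, 4)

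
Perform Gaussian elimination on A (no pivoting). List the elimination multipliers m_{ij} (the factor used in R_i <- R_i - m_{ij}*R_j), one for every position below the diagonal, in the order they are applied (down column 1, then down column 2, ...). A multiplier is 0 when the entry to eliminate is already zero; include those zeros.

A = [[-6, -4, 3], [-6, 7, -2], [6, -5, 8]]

Forward elimination:
R2 <- R2 - (1)*R1:  [  0  11  -5 ]
R3 <- R3 - (-1)*R1:  [  0  -9  11 ]
R3 <- R3 - (-9/11)*R2:  [     0      0  76/11 ]
Multipliers (in order of application): m_{21} = 1, m_{31} = -1, m_{32} = -9/11

multipliers: 1, -1, -9/11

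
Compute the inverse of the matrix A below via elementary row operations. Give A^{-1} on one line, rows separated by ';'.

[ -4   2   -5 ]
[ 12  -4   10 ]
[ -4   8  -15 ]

Gauss-Jordan on [A | I]:
R1 <- (1/-4)*R1:  [    1  -1/2   5/4  |  -1/4     0     0 ]
R2 <- R2 - (12)*R1:  [  0   2  -5  |   3   1   0 ]
R3 <- R3 - (-4)*R1:  [   0    6  -10  |   -1    0    1 ]
R2 <- (1/2)*R2:  [    0     1  -5/2  |   3/2   1/2     0 ]
R1 <- R1 - (-1/2)*R2:  [   1    0    0  |  1/2  1/4    0 ]
R3 <- R3 - (6)*R2:  [   0    0    5  |  -10   -3    1 ]
R3 <- (1/5)*R3:  [    0     0     1  |    -2  -3/5   1/5 ]
R2 <- R2 - (-5/2)*R3:  [    0     1     0  |  -7/2    -1   1/2 ]
Right block of [I | A^{-1}] is the inverse:
[  1/2   1/4    0 ]
[ -7/2    -1  1/2 ]
[   -2  -3/5  1/5 ]

inverse = [1/2 1/4 0; -7/2 -1 1/2; -2 -3/5 1/5]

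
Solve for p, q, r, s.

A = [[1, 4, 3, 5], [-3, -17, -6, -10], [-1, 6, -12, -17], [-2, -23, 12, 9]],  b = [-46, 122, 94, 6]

(-3, -3, -2, -5)

Forward elimination on [A|b]:
R2 <- R2 - (-3)*R1:  [   0   -5    3    5  -16 ]
R3 <- R3 - (-1)*R1:  [   0   10   -9  -12   48 ]
R4 <- R4 - (-2)*R1:  [   0  -15   18   19  -86 ]
R3 <- R3 - (-2)*R2:  [  0   0  -3  -2  16 ]
R4 <- R4 - (3)*R2:  [   0    0    9    4  -38 ]
R4 <- R4 - (-3)*R3:  [  0   0   0  -2  10 ]
Row echelon form:
[ 1   4   3   5  |  -46 ]
[ 0  -5   3   5  |  -16 ]
[ 0   0  -3  -2  |   16 ]
[ 0   0   0  -2  |   10 ]
Back-substitution:
s = (10) / -2 = -5
r = (16 - (-2)*(-5)) / -3 = -2
q = (-16 - (3)*(-2) - (5)*(-5)) / -5 = -3
p = (-46 - (4)*(-3) - (3)*(-2) - (5)*(-5)) / 1 = -3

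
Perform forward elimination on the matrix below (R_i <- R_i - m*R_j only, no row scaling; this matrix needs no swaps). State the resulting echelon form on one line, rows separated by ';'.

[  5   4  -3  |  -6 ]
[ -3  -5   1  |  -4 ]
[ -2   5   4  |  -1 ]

REF = [5 4 -3 -6; 0 -13/5 -4/5 -38/5; 0 0 10/13 -295/13]

Forward elimination:
R2 <- R2 - (-3/5)*R1:  [     0  -13/5   -4/5  -38/5 ]
R3 <- R3 - (-2/5)*R1:  [     0   33/5   14/5  -17/5 ]
R3 <- R3 - (-33/13)*R2:  [       0        0    10/13  -295/13 ]
Row echelon form:
[ 5      4     -3  |       -6 ]
[ 0  -13/5   -4/5  |    -38/5 ]
[ 0      0  10/13  |  -295/13 ]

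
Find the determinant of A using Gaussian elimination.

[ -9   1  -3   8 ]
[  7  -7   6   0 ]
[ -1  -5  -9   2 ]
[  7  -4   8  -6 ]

Forward elimination:
R2 <- R2 - (-7/9)*R1:  [     0  -56/9   11/3   56/9 ]
R3 <- R3 - (1/9)*R1:  [     0  -46/9  -26/3   10/9 ]
R4 <- R4 - (-7/9)*R1:  [     0  -29/9   17/3    2/9 ]
R3 <- R3 - (23/28)*R2:  [       0        0  -327/28       -4 ]
R4 <- R4 - (29/56)*R2:  [      0       0  211/56      -3 ]
R4 <- R4 - (-211/654)*R3:  [         0          0          0  -1403/327 ]
Upper-triangular form:
[ -9      1       -3          8 ]
[  0  -56/9     11/3       56/9 ]
[  0      0  -327/28         -4 ]
[  0      0        0  -1403/327 ]
det(A) = (-1)^0 * (-9) * (-56/9) * (-327/28) * (-1403/327) = 2806  (0 row swaps -> sign +1)

det(A) = 2806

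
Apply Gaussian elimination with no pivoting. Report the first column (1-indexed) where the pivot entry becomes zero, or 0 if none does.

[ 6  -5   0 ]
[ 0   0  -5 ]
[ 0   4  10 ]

first zero-pivot column = 2

Naive forward elimination:
Matrix at this point:
[ 6  -5   0 ]
[ 0   0  -5 ]
[ 0   4  10 ]
Pivot entry (2,2) is zero but row 3 has 4 in column 2 -> naive elimination stops; a row interchange (e.g. R2 <-> R3) would be required here.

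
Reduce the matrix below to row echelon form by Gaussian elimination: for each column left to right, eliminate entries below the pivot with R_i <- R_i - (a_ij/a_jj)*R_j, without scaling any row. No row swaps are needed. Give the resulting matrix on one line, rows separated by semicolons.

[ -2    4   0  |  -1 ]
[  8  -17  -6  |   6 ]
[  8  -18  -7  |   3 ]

Forward elimination:
R2 <- R2 - (-4)*R1:  [  0  -1  -6   2 ]
R3 <- R3 - (-4)*R1:  [  0  -2  -7  -1 ]
R3 <- R3 - (2)*R2:  [  0   0   5  -5 ]
Row echelon form:
[ -2   4   0  |  -1 ]
[  0  -1  -6  |   2 ]
[  0   0   5  |  -5 ]

REF = [-2 4 0 -1; 0 -1 -6 2; 0 0 5 -5]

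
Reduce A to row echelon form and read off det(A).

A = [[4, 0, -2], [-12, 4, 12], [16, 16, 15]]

det(A) = -16

Forward elimination:
R2 <- R2 - (-3)*R1:  [ 0  4  6 ]
R3 <- R3 - (4)*R1:  [  0  16  23 ]
R3 <- R3 - (4)*R2:  [  0   0  -1 ]
Upper-triangular form:
[ 4  0  -2 ]
[ 0  4   6 ]
[ 0  0  -1 ]
det(A) = (-1)^0 * (4) * (4) * (-1) = -16  (0 row swaps -> sign +1)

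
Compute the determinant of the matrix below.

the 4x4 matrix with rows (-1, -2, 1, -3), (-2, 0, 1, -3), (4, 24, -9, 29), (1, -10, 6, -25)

det(A) = 4

Forward elimination:
R2 <- R2 - (2)*R1:  [  0   4  -1   3 ]
R3 <- R3 - (-4)*R1:  [  0  16  -5  17 ]
R4 <- R4 - (-1)*R1:  [   0  -12    7  -28 ]
R3 <- R3 - (4)*R2:  [  0   0  -1   5 ]
R4 <- R4 - (-3)*R2:  [   0    0    4  -19 ]
R4 <- R4 - (-4)*R3:  [ 0  0  0  1 ]
Upper-triangular form:
[ -1  -2   1  -3 ]
[  0   4  -1   3 ]
[  0   0  -1   5 ]
[  0   0   0   1 ]
det(A) = (-1)^0 * (-1) * (4) * (-1) * (1) = 4  (0 row swaps -> sign +1)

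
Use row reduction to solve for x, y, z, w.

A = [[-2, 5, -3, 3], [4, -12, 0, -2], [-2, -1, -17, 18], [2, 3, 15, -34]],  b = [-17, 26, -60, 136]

(-5, -3, -1, -5)

Forward elimination on [A|b]:
R2 <- R2 - (-2)*R1:  [  0  -2  -6   4  -8 ]
R3 <- R3 - (1)*R1:  [   0   -6  -14   15  -43 ]
R4 <- R4 - (-1)*R1:  [   0    8   12  -31  119 ]
R3 <- R3 - (3)*R2:  [   0    0    4    3  -19 ]
R4 <- R4 - (-4)*R2:  [   0    0  -12  -15   87 ]
R4 <- R4 - (-3)*R3:  [  0   0   0  -6  30 ]
Row echelon form:
[ -2   5  -3   3  |  -17 ]
[  0  -2  -6   4  |   -8 ]
[  0   0   4   3  |  -19 ]
[  0   0   0  -6  |   30 ]
Back-substitution:
w = (30) / -6 = -5
z = (-19 - (3)*(-5)) / 4 = -1
y = (-8 - (-6)*(-1) - (4)*(-5)) / -2 = -3
x = (-17 - (5)*(-3) - (-3)*(-1) - (3)*(-5)) / -2 = -5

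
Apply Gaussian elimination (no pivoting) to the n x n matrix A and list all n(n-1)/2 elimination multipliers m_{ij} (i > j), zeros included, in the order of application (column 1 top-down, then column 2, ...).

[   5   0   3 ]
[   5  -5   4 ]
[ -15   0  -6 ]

multipliers: 1, -3, 0

Forward elimination:
R2 <- R2 - (1)*R1:  [  0  -5   1 ]
R3 <- R3 - (-3)*R1:  [ 0  0  3 ]
R3: entry in column 2 is already 0 -> m_{32} = 0 (no row operation needed)
Multipliers (in order of application): m_{21} = 1, m_{31} = -3, m_{32} = 0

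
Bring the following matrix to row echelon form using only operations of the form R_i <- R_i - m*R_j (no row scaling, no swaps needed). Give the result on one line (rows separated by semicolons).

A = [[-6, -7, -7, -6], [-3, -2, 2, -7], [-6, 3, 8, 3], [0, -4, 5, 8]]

Forward elimination:
R2 <- R2 - (1/2)*R1:  [    0   3/2  11/2    -4 ]
R3 <- R3 - (1)*R1:  [  0  10  15   9 ]
R3 <- R3 - (20/3)*R2:  [     0      0  -65/3  107/3 ]
R4 <- R4 - (-8/3)*R2:  [    0     0  59/3  -8/3 ]
R4 <- R4 - (-59/65)*R3:  [       0        0        0  1931/65 ]
Row echelon form:
[ -6   -7     -7       -6 ]
[  0  3/2   11/2       -4 ]
[  0    0  -65/3    107/3 ]
[  0    0      0  1931/65 ]

REF = [-6 -7 -7 -6; 0 3/2 11/2 -4; 0 0 -65/3 107/3; 0 0 0 1931/65]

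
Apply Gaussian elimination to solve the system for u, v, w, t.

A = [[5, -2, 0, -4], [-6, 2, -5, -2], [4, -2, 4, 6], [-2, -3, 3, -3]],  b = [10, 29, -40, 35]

Forward elimination on [A|b]:
R2 <- R2 - (-6/5)*R1:  [     0   -2/5     -5  -34/5     41 ]
R3 <- R3 - (4/5)*R1:  [    0  -2/5     4  46/5   -48 ]
R4 <- R4 - (-2/5)*R1:  [     0  -19/5      3  -23/5     39 ]
R3 <- R3 - (1)*R2:  [   0    0    9   16  -89 ]
R4 <- R4 - (19/2)*R2:  [      0       0   101/2      60  -701/2 ]
R4 <- R4 - (101/18)*R3:  [      0       0       0  -268/9  1340/9 ]
Row echelon form:
[ 5    -2   0      -4  |      10 ]
[ 0  -2/5  -5   -34/5  |      41 ]
[ 0     0   9      16  |     -89 ]
[ 0     0   0  -268/9  |  1340/9 ]
Back-substitution:
t = (1340/9) / (-268/9) = -5
w = (-89 - (16)*(-5)) / 9 = -1
v = (41 - (-5)*(-1) - (-34/5)*(-5)) / (-2/5) = -5
u = (10 - (-2)*(-5) - (-4)*(-5)) / 5 = -4

(-4, -5, -1, -5)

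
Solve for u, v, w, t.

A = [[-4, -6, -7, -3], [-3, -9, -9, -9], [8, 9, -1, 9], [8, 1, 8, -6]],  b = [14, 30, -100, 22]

(-4, -4, 5, -3)

Forward elimination on [A|b]:
R2 <- R2 - (3/4)*R1:  [     0   -9/2  -15/4  -27/4   39/2 ]
R3 <- R3 - (-2)*R1:  [   0   -3  -15    3  -72 ]
R4 <- R4 - (-2)*R1:  [   0  -11   -6  -12   50 ]
R3 <- R3 - (2/3)*R2:  [     0      0  -25/2   15/2    -85 ]
R4 <- R4 - (22/9)*R2:  [    0     0  19/6   9/2   7/3 ]
R4 <- R4 - (-19/75)*R3:  [     0      0      0   32/5  -96/5 ]
Row echelon form:
[ -4    -6     -7     -3  |     14 ]
[  0  -9/2  -15/4  -27/4  |   39/2 ]
[  0     0  -25/2   15/2  |    -85 ]
[  0     0      0   32/5  |  -96/5 ]
Back-substitution:
t = (-96/5) / (32/5) = -3
w = (-85 - (15/2)*(-3)) / (-25/2) = 5
v = (39/2 - (-15/4)*(5) - (-27/4)*(-3)) / (-9/2) = -4
u = (14 - (-6)*(-4) - (-7)*(5) - (-3)*(-3)) / -4 = -4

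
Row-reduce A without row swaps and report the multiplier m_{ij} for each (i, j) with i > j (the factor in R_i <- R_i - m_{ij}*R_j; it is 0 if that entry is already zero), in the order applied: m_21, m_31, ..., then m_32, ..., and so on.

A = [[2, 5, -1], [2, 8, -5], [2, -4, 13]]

multipliers: 1, 1, -3

Forward elimination:
R2 <- R2 - (1)*R1:  [  0   3  -4 ]
R3 <- R3 - (1)*R1:  [  0  -9  14 ]
R3 <- R3 - (-3)*R2:  [ 0  0  2 ]
Multipliers (in order of application): m_{21} = 1, m_{31} = 1, m_{32} = -3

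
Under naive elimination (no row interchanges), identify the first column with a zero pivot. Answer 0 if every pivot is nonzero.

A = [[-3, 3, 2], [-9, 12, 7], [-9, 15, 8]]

Naive forward elimination:
R2 <- R2 - (3)*R1:  [ 0  3  1 ]
R3 <- R3 - (3)*R1:  [ 0  6  2 ]
R3 <- R3 - (2)*R2:  [ 0  0  0 ]
Matrix at this point:
[ -3  3  2 ]
[  0  3  1 ]
[  0  0  0 ]
Pivot entry (3,3) in the last row is zero and there are no rows below to swap with -> zero pivot in column 3 (A is singular).

first zero-pivot column = 3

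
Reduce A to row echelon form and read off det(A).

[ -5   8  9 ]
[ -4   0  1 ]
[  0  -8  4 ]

det(A) = 376

Forward elimination:
R2 <- R2 - (4/5)*R1:  [     0  -32/5  -31/5 ]
R3 <- R3 - (5/4)*R2:  [    0     0  47/4 ]
Upper-triangular form:
[ -5      8      9 ]
[  0  -32/5  -31/5 ]
[  0      0   47/4 ]
det(A) = (-1)^0 * (-5) * (-32/5) * (47/4) = 376  (0 row swaps -> sign +1)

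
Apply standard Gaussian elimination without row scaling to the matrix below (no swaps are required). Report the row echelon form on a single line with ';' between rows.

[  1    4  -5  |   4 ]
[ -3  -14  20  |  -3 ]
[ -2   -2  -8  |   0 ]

REF = [1 4 -5 4; 0 -2 5 9; 0 0 -3 35]

Forward elimination:
R2 <- R2 - (-3)*R1:  [  0  -2   5   9 ]
R3 <- R3 - (-2)*R1:  [   0    6  -18    8 ]
R3 <- R3 - (-3)*R2:  [  0   0  -3  35 ]
Row echelon form:
[ 1   4  -5  |   4 ]
[ 0  -2   5  |   9 ]
[ 0   0  -3  |  35 ]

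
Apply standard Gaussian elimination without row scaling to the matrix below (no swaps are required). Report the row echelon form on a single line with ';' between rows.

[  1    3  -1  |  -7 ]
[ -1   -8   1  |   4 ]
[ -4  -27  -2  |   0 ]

REF = [1 3 -1 -7; 0 -5 0 -3; 0 0 -6 -19]

Forward elimination:
R2 <- R2 - (-1)*R1:  [  0  -5   0  -3 ]
R3 <- R3 - (-4)*R1:  [   0  -15   -6  -28 ]
R3 <- R3 - (3)*R2:  [   0    0   -6  -19 ]
Row echelon form:
[ 1   3  -1  |   -7 ]
[ 0  -5   0  |   -3 ]
[ 0   0  -6  |  -19 ]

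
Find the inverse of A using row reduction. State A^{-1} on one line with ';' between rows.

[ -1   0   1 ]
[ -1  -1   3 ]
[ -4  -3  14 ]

inverse = [-5/4 -3/4 1/4; 1/2 -5/2 1/2; -1/4 -3/4 1/4]

Gauss-Jordan on [A | I]:
R1 <- (1/-1)*R1:  [  1   0  -1  |  -1   0   0 ]
R2 <- R2 - (-1)*R1:  [  0  -1   2  |  -1   1   0 ]
R3 <- R3 - (-4)*R1:  [  0  -3  10  |  -4   0   1 ]
R2 <- (1/-1)*R2:  [  0   1  -2  |   1  -1   0 ]
R3 <- R3 - (-3)*R2:  [  0   0   4  |  -1  -3   1 ]
R3 <- (1/4)*R3:  [    0     0     1  |  -1/4  -3/4   1/4 ]
R1 <- R1 - (-1)*R3:  [    1     0     0  |  -5/4  -3/4   1/4 ]
R2 <- R2 - (-2)*R3:  [    0     1     0  |   1/2  -5/2   1/2 ]
Right block of [I | A^{-1}] is the inverse:
[ -5/4  -3/4  1/4 ]
[  1/2  -5/2  1/2 ]
[ -1/4  -3/4  1/4 ]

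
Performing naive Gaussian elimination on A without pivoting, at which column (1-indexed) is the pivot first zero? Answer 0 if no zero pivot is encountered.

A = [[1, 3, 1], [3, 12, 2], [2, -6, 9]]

first zero-pivot column = 0

Naive forward elimination:
R2 <- R2 - (3)*R1:  [  0   3  -1 ]
R3 <- R3 - (2)*R1:  [   0  -12    7 ]
R3 <- R3 - (-4)*R2:  [ 0  0  3 ]
All pivots nonzero; naive elimination completes without hitting a zero pivot.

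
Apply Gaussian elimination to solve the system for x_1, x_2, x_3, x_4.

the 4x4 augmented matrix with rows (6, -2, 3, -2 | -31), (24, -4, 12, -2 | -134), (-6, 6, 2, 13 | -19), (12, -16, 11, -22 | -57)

(-3, 2, -5, -3)

Forward elimination on [A|b]:
R2 <- R2 - (4)*R1:  [   0    4    0    6  -10 ]
R3 <- R3 - (-1)*R1:  [   0    4    5   11  -50 ]
R4 <- R4 - (2)*R1:  [   0  -12    5  -18    5 ]
R3 <- R3 - (1)*R2:  [   0    0    5    5  -40 ]
R4 <- R4 - (-3)*R2:  [   0    0    5    0  -25 ]
R4 <- R4 - (1)*R3:  [  0   0   0  -5  15 ]
Row echelon form:
[ 6  -2  3  -2  |  -31 ]
[ 0   4  0   6  |  -10 ]
[ 0   0  5   5  |  -40 ]
[ 0   0  0  -5  |   15 ]
Back-substitution:
x_4 = (15) / -5 = -3
x_3 = (-40 - (5)*(-3)) / 5 = -5
x_2 = (-10 - (6)*(-3)) / 4 = 2
x_1 = (-31 - (-2)*(2) - (3)*(-5) - (-2)*(-3)) / 6 = -3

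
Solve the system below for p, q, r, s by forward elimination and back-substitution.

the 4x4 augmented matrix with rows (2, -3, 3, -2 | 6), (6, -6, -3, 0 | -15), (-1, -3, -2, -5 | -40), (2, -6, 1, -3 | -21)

(5, 5, 5, 2)

Forward elimination on [A|b]:
R2 <- R2 - (3)*R1:  [   0    3  -12    6  -33 ]
R3 <- R3 - (-1/2)*R1:  [    0  -9/2  -1/2    -6   -37 ]
R4 <- R4 - (1)*R1:  [   0   -3   -2   -1  -27 ]
R3 <- R3 - (-3/2)*R2:  [      0       0   -37/2       3  -173/2 ]
R4 <- R4 - (-1)*R2:  [   0    0  -14    5  -60 ]
R4 <- R4 - (28/37)*R3:  [      0       0       0  101/37  202/37 ]
Row echelon form:
[ 2  -3      3      -2  |       6 ]
[ 0   3    -12       6  |     -33 ]
[ 0   0  -37/2       3  |  -173/2 ]
[ 0   0      0  101/37  |  202/37 ]
Back-substitution:
s = (202/37) / (101/37) = 2
r = (-173/2 - (3)*(2)) / (-37/2) = 5
q = (-33 - (-12)*(5) - (6)*(2)) / 3 = 5
p = (6 - (-3)*(5) - (3)*(5) - (-2)*(2)) / 2 = 5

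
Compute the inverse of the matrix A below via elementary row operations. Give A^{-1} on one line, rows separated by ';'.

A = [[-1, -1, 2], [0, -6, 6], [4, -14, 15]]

inverse = [-1/5 -13/30 1/5; 4/5 -23/30 1/5; 4/5 -3/5 1/5]

Gauss-Jordan on [A | I]:
R1 <- (1/-1)*R1:  [  1   1  -2  |  -1   0   0 ]
R3 <- R3 - (4)*R1:  [   0  -18   23  |    4    0    1 ]
R2 <- (1/-6)*R2:  [    0     1    -1  |     0  -1/6     0 ]
R1 <- R1 - (1)*R2:  [   1    0   -1  |   -1  1/6    0 ]
R3 <- R3 - (-18)*R2:  [  0   0   5  |   4  -3   1 ]
R3 <- (1/5)*R3:  [    0     0     1  |   4/5  -3/5   1/5 ]
R1 <- R1 - (-1)*R3:  [      1       0       0  |    -1/5  -13/30     1/5 ]
R2 <- R2 - (-1)*R3:  [      0       1       0  |     4/5  -23/30     1/5 ]
Right block of [I | A^{-1}] is the inverse:
[ -1/5  -13/30  1/5 ]
[  4/5  -23/30  1/5 ]
[  4/5    -3/5  1/5 ]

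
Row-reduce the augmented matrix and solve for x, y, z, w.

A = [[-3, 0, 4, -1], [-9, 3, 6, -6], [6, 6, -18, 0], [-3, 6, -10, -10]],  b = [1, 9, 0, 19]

(5, 4, 3, -4)

Forward elimination on [A|b]:
R2 <- R2 - (3)*R1:  [  0   3  -6  -3   6 ]
R3 <- R3 - (-2)*R1:  [   0    6  -10   -2    2 ]
R4 <- R4 - (1)*R1:  [   0    6  -14   -9   18 ]
R3 <- R3 - (2)*R2:  [   0    0    2    4  -10 ]
R4 <- R4 - (2)*R2:  [  0   0  -2  -3   6 ]
R4 <- R4 - (-1)*R3:  [  0   0   0   1  -4 ]
Row echelon form:
[ -3  0   4  -1  |    1 ]
[  0  3  -6  -3  |    6 ]
[  0  0   2   4  |  -10 ]
[  0  0   0   1  |   -4 ]
Back-substitution:
w = (-4) / 1 = -4
z = (-10 - (4)*(-4)) / 2 = 3
y = (6 - (-6)*(3) - (-3)*(-4)) / 3 = 4
x = (1 - (4)*(3) - (-1)*(-4)) / -3 = 5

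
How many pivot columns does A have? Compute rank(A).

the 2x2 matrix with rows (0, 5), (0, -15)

Row reduction:
R2 <- R2 - (-3)*R1:  [ 0  0 ]
Row echelon form:
[ 0  5 ]
[ 0  0 ]
Nonzero rows / pivot columns: 1

rank(A) = 1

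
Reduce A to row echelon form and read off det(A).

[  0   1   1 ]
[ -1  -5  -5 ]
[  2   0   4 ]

Forward elimination:
R1 <-> R2   (pivot in column 1 was zero)
[ -1  -5  -5 ]
[  0   1   1 ]
[  2   0   4 ]
R3 <- R3 - (-2)*R1:  [   0  -10   -6 ]
R3 <- R3 - (-10)*R2:  [ 0  0  4 ]
Upper-triangular form:
[ -1  -5  -5 ]
[  0   1   1 ]
[  0   0   4 ]
det(A) = (-1)^1 * (-1) * (1) * (4) = 4  (1 row swap -> sign -1)

det(A) = 4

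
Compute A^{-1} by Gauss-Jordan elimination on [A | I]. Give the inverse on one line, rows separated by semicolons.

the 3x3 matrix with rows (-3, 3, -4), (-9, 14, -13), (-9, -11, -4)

Gauss-Jordan on [A | I]:
R1 <- (1/-3)*R1:  [    1    -1   4/3  |  -1/3     0     0 ]
R2 <- R2 - (-9)*R1:  [  0   5  -1  |  -3   1   0 ]
R3 <- R3 - (-9)*R1:  [   0  -20    8  |   -3    0    1 ]
R2 <- (1/5)*R2:  [    0     1  -1/5  |  -3/5   1/5     0 ]
R1 <- R1 - (-1)*R2:  [      1       0   17/15  |  -14/15     1/5       0 ]
R3 <- R3 - (-20)*R2:  [   0    0    4  |  -15    4    1 ]
R3 <- (1/4)*R3:  [     0      0      1  |  -15/4      1    1/4 ]
R1 <- R1 - (17/15)*R3:  [      1       0       0  |  199/60  -14/15  -17/60 ]
R2 <- R2 - (-1/5)*R3:  [      0       1       0  |  -27/20     2/5    1/20 ]
Right block of [I | A^{-1}] is the inverse:
[ 199/60  -14/15  -17/60 ]
[ -27/20     2/5    1/20 ]
[  -15/4       1     1/4 ]

inverse = [199/60 -14/15 -17/60; -27/20 2/5 1/20; -15/4 1 1/4]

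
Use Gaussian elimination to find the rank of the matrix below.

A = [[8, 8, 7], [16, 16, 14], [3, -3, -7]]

Row reduction:
R2 <- R2 - (2)*R1:  [ 0  0  0 ]
R3 <- R3 - (3/8)*R1:  [     0     -6  -77/8 ]
R2 <-> R3   (pivot in column 2 was zero)
[ 8   8      7 ]
[ 0  -6  -77/8 ]
[ 0   0      0 ]
Row echelon form:
[ 8   8      7 ]
[ 0  -6  -77/8 ]
[ 0   0      0 ]
Nonzero rows / pivot columns: 2

rank(A) = 2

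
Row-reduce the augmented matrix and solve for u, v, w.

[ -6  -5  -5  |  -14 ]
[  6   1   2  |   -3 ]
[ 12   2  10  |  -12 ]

Forward elimination on [A|b]:
R2 <- R2 - (-1)*R1:  [   0   -4   -3  -17 ]
R3 <- R3 - (-2)*R1:  [   0   -8    0  -40 ]
R3 <- R3 - (2)*R2:  [  0   0   6  -6 ]
Row echelon form:
[ -6  -5  -5  |  -14 ]
[  0  -4  -3  |  -17 ]
[  0   0   6  |   -6 ]
Back-substitution:
w = (-6) / 6 = -1
v = (-17 - (-3)*(-1)) / -4 = 5
u = (-14 - (-5)*(5) - (-5)*(-1)) / -6 = -1

(-1, 5, -1)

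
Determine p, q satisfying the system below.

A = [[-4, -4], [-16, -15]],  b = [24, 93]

(-3, -3)

Forward elimination on [A|b]:
R2 <- R2 - (4)*R1:  [  0   1  -3 ]
Row echelon form:
[ -4  -4  |  24 ]
[  0   1  |  -3 ]
Back-substitution:
q = (-3) / 1 = -3
p = (24 - (-4)*(-3)) / -4 = -3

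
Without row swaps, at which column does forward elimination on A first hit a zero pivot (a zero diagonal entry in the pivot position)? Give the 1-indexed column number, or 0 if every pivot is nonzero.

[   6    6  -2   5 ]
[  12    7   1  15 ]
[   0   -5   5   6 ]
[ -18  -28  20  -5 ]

Naive forward elimination:
R2 <- R2 - (2)*R1:  [  0  -5   5   5 ]
R4 <- R4 - (-3)*R1:  [   0  -10   14   10 ]
R3 <- R3 - (1)*R2:  [ 0  0  0  1 ]
R4 <- R4 - (2)*R2:  [ 0  0  4  0 ]
Matrix at this point:
[ 6   6  -2  5 ]
[ 0  -5   5  5 ]
[ 0   0   0  1 ]
[ 0   0   4  0 ]
Pivot entry (3,3) is zero but row 4 has 4 in column 3 -> naive elimination stops; a row interchange (e.g. R3 <-> R4) would be required here.

first zero-pivot column = 3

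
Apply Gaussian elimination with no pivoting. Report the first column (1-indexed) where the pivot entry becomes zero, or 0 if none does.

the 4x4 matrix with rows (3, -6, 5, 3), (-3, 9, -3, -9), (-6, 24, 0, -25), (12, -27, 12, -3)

first zero-pivot column = 0

Naive forward elimination:
R2 <- R2 - (-1)*R1:  [  0   3   2  -6 ]
R3 <- R3 - (-2)*R1:  [   0   12   10  -19 ]
R4 <- R4 - (4)*R1:  [   0   -3   -8  -15 ]
R3 <- R3 - (4)*R2:  [ 0  0  2  5 ]
R4 <- R4 - (-1)*R2:  [   0    0   -6  -21 ]
R4 <- R4 - (-3)*R3:  [  0   0   0  -6 ]
All pivots nonzero; naive elimination completes without hitting a zero pivot.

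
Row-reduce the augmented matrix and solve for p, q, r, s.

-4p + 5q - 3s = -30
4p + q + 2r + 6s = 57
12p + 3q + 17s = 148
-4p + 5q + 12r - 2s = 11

Forward elimination on [A|b]:
R2 <- R2 - (-1)*R1:  [  0   6   2   3  27 ]
R3 <- R3 - (-3)*R1:  [  0  18   0   8  58 ]
R4 <- R4 - (1)*R1:  [  0   0  12   1  41 ]
R3 <- R3 - (3)*R2:  [   0    0   -6   -1  -23 ]
R4 <- R4 - (-2)*R3:  [  0   0   0  -1  -5 ]
Row echelon form:
[ -4  5   0  -3  |  -30 ]
[  0  6   2   3  |   27 ]
[  0  0  -6  -1  |  -23 ]
[  0  0   0  -1  |   -5 ]
Back-substitution:
s = (-5) / -1 = 5
r = (-23 - (-1)*(5)) / -6 = 3
q = (27 - (2)*(3) - (3)*(5)) / 6 = 1
p = (-30 - (5)*(1) - (-3)*(5)) / -4 = 5

(5, 1, 3, 5)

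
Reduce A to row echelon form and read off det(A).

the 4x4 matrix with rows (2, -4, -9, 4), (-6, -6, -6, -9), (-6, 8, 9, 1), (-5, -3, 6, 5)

Forward elimination:
R2 <- R2 - (-3)*R1:  [   0  -18  -33    3 ]
R3 <- R3 - (-3)*R1:  [   0   -4  -18   13 ]
R4 <- R4 - (-5/2)*R1:  [     0    -13  -33/2     15 ]
R3 <- R3 - (2/9)*R2:  [     0      0  -32/3   37/3 ]
R4 <- R4 - (13/18)*R2:  [    0     0  22/3  77/6 ]
R4 <- R4 - (-11/16)*R3:  [      0       0       0  341/16 ]
Upper-triangular form:
[ 2   -4     -9       4 ]
[ 0  -18    -33       3 ]
[ 0    0  -32/3    37/3 ]
[ 0    0      0  341/16 ]
det(A) = (-1)^0 * (2) * (-18) * (-32/3) * (341/16) = 8184  (0 row swaps -> sign +1)

det(A) = 8184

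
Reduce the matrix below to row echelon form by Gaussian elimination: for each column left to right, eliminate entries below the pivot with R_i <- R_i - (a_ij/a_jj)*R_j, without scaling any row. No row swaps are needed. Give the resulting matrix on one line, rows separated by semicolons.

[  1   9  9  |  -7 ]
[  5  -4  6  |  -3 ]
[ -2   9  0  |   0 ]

REF = [1 9 9 -7; 0 -49 -39 32; 0 0 -171/49 178/49]

Forward elimination:
R2 <- R2 - (5)*R1:  [   0  -49  -39   32 ]
R3 <- R3 - (-2)*R1:  [   0   27   18  -14 ]
R3 <- R3 - (-27/49)*R2:  [       0        0  -171/49   178/49 ]
Row echelon form:
[ 1    9        9  |      -7 ]
[ 0  -49      -39  |      32 ]
[ 0    0  -171/49  |  178/49 ]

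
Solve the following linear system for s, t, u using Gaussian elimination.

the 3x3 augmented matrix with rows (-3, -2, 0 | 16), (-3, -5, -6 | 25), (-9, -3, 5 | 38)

Forward elimination on [A|b]:
R2 <- R2 - (1)*R1:  [  0  -3  -6   9 ]
R3 <- R3 - (3)*R1:  [   0    3    5  -10 ]
R3 <- R3 - (-1)*R2:  [  0   0  -1  -1 ]
Row echelon form:
[ -3  -2   0  |  16 ]
[  0  -3  -6  |   9 ]
[  0   0  -1  |  -1 ]
Back-substitution:
u = (-1) / -1 = 1
t = (9 - (-6)*(1)) / -3 = -5
s = (16 - (-2)*(-5)) / -3 = -2

(-2, -5, 1)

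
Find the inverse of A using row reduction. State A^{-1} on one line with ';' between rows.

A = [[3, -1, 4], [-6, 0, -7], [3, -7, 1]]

inverse = [-49/36 -3/4 7/36; -5/12 -1/4 -1/12; 7/6 1/2 -1/6]

Gauss-Jordan on [A | I]:
R1 <- (1/3)*R1:  [    1  -1/3   4/3  |   1/3     0     0 ]
R2 <- R2 - (-6)*R1:  [  0  -2   1  |   2   1   0 ]
R3 <- R3 - (3)*R1:  [  0  -6  -3  |  -1   0   1 ]
R2 <- (1/-2)*R2:  [    0     1  -1/2  |    -1  -1/2     0 ]
R1 <- R1 - (-1/3)*R2:  [    1     0   7/6  |     0  -1/6     0 ]
R3 <- R3 - (-6)*R2:  [  0   0  -6  |  -7  -3   1 ]
R3 <- (1/-6)*R3:  [    0     0     1  |   7/6   1/2  -1/6 ]
R1 <- R1 - (7/6)*R3:  [      1       0       0  |  -49/36    -3/4    7/36 ]
R2 <- R2 - (-1/2)*R3:  [     0      1      0  |  -5/12   -1/4  -1/12 ]
Right block of [I | A^{-1}] is the inverse:
[ -49/36  -3/4   7/36 ]
[  -5/12  -1/4  -1/12 ]
[    7/6   1/2   -1/6 ]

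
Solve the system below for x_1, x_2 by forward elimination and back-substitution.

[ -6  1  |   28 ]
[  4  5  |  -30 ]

(-5, -2)

Forward elimination on [A|b]:
R2 <- R2 - (-2/3)*R1:  [     0   17/3  -34/3 ]
Row echelon form:
[ -6     1  |     28 ]
[  0  17/3  |  -34/3 ]
Back-substitution:
x_2 = (-34/3) / (17/3) = -2
x_1 = (28 - (1)*(-2)) / -6 = -5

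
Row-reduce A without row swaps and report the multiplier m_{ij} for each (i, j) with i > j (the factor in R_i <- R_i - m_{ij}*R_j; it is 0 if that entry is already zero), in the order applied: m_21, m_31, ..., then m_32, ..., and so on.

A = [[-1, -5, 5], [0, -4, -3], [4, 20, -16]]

multipliers: 0, -4, 0

Forward elimination:
R2: entry in column 1 is already 0 -> m_{21} = 0 (no row operation needed)
R3 <- R3 - (-4)*R1:  [ 0  0  4 ]
R3: entry in column 2 is already 0 -> m_{32} = 0 (no row operation needed)
Multipliers (in order of application): m_{21} = 0, m_{31} = -4, m_{32} = 0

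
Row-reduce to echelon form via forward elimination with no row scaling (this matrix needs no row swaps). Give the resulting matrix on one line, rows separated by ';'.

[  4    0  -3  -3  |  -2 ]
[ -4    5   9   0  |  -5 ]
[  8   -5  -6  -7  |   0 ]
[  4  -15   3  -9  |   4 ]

REF = [4 0 -3 -3 -2; 0 5 6 -3 -7; 0 0 6 -4 -3; 0 0 0 1 -3]

Forward elimination:
R2 <- R2 - (-1)*R1:  [  0   5   6  -3  -7 ]
R3 <- R3 - (2)*R1:  [  0  -5   0  -1   4 ]
R4 <- R4 - (1)*R1:  [   0  -15    6   -6    6 ]
R3 <- R3 - (-1)*R2:  [  0   0   6  -4  -3 ]
R4 <- R4 - (-3)*R2:  [   0    0   24  -15  -15 ]
R4 <- R4 - (4)*R3:  [  0   0   0   1  -3 ]
Row echelon form:
[ 4  0  -3  -3  |  -2 ]
[ 0  5   6  -3  |  -7 ]
[ 0  0   6  -4  |  -3 ]
[ 0  0   0   1  |  -3 ]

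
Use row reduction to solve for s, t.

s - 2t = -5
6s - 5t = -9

Forward elimination on [A|b]:
R2 <- R2 - (6)*R1:  [  0   7  21 ]
Row echelon form:
[ 1  -2  |  -5 ]
[ 0   7  |  21 ]
Back-substitution:
t = (21) / 7 = 3
s = (-5 - (-2)*(3)) / 1 = 1

(1, 3)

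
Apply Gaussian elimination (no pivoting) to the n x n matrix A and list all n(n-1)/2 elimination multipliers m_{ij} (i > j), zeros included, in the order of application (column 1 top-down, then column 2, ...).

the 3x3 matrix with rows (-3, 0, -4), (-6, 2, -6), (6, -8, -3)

multipliers: 2, -2, -4

Forward elimination:
R2 <- R2 - (2)*R1:  [ 0  2  2 ]
R3 <- R3 - (-2)*R1:  [   0   -8  -11 ]
R3 <- R3 - (-4)*R2:  [  0   0  -3 ]
Multipliers (in order of application): m_{21} = 2, m_{31} = -2, m_{32} = -4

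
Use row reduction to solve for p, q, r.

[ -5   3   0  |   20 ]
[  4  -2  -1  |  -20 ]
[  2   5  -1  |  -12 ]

(-4, 0, 4)

Forward elimination on [A|b]:
R2 <- R2 - (-4/5)*R1:  [   0  2/5   -1   -4 ]
R3 <- R3 - (-2/5)*R1:  [    0  31/5    -1    -4 ]
R3 <- R3 - (31/2)*R2:  [    0     0  29/2    58 ]
Row echelon form:
[ -5    3     0  |  20 ]
[  0  2/5    -1  |  -4 ]
[  0    0  29/2  |  58 ]
Back-substitution:
r = (58) / (29/2) = 4
q = (-4 - (-1)*(4)) / (2/5) = 0
p = (20 - (3)*(0)) / -5 = -4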